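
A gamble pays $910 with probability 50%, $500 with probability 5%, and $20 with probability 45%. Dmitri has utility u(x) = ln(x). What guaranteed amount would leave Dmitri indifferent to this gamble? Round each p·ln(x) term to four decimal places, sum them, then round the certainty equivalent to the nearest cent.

E[u] = 0.5·ln(910) + 0.05·ln(500) + 0.45·ln(20) = 3.4067 + 0.3107 + 1.3481 = 5.0655
CE = e^5.0655 ≈ 158.46

$158.46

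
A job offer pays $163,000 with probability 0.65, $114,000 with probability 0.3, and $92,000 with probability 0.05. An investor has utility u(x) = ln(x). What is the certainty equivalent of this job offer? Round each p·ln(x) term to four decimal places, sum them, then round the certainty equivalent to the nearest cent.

E[u] = 0.65·ln(163000) + 0.3·ln(114000) + 0.05·ln(92000) = 7.8010 + 3.4932 + 0.5715 = 11.8657
CE = e^11.8657 ≈ 142301.03

$142,301.03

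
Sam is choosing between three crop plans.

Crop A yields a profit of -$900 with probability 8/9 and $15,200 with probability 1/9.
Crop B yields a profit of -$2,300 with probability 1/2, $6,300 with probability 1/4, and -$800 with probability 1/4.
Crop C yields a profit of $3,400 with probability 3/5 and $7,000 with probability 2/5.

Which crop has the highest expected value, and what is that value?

Crop C ($4,840)

Crop A = 8/9 × (-900) + 1/9 × 15200 = -800 + 1688.8889 = 888.8889
Crop B = 1/2 × (-2300) + 1/4 × 6300 + 1/4 × (-800) = -1150 + 1575 − 200 = 225
Crop C = 3/5 × 3400 + 2/5 × 7000 = 2040 + 2800 = 4840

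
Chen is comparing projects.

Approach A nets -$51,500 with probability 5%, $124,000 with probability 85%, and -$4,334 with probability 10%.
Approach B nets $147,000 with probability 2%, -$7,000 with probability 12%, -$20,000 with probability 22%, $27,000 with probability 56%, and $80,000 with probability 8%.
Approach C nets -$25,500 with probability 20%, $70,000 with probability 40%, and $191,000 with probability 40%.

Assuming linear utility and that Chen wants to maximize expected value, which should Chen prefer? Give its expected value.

Approach A = 0.05 × (-51500) + 0.85 × 124000 + 0.1 × (-4334) = -2575 + 105400 − 433.4 = 102391.6
Approach B = 0.02 × 147000 + 0.12 × (-7000) + 0.22 × (-20000) + 0.56 × 27000 + 0.08 × 80000 = 2940 − 840 − 4400 + 15120 + 6400 = 19220
Approach C = 0.2 × (-25500) + 0.4 × 70000 + 0.4 × 191000 = -5100 + 28000 + 76400 = 99300

Approach A ($102,391.60)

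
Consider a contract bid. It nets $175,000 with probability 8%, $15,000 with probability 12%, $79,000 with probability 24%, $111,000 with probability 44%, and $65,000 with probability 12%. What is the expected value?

EV = 0.08 × 175000 + 0.12 × 15000 + 0.24 × 79000 + 0.44 × 111000 + 0.12 × 65000 = 14000 + 1800 + 18960 + 48840 + 7800 = 91400

$91,400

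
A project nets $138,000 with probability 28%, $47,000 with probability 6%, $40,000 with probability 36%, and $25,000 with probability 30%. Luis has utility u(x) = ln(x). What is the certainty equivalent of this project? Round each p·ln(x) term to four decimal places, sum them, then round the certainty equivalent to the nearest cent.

E[u] = 0.28·ln(138000) + 0.06·ln(47000) + 0.36·ln(40000) + 0.3·ln(25000) = 3.3138 + 0.6455 + 3.8148 + 3.0380 = 10.8121
CE = e^10.8121 ≈ 49617.56

$49,617.56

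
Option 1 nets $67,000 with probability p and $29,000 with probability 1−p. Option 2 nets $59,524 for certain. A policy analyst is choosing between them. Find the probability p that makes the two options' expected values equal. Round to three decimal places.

p·67000 + (1−p)·29000 = 59524
38000p + 29000 = 59524
p = (59524 − 29000) / 38000

p = 0.803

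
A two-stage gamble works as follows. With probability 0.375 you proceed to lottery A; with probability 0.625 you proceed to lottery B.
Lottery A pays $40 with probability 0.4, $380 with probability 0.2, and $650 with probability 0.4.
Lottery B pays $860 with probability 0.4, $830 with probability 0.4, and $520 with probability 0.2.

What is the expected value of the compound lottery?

EV(A) = 0.4 × 40 + 0.2 × 380 + 0.4 × 650 = 16 + 76 + 260 = 352
EV(B) = 0.4 × 860 + 0.4 × 830 + 0.2 × 520 = 344 + 332 + 104 = 780
Overall = 0.375 × 352 + 0.625 × 780 = 132 + 487.5 = 619.5

$619.50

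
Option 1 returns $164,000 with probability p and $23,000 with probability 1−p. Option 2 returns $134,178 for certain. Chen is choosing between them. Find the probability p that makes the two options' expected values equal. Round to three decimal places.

p = 0.788

p·164000 + (1−p)·23000 = 134178
141000p + 23000 = 134178
p = (134178 − 23000) / 141000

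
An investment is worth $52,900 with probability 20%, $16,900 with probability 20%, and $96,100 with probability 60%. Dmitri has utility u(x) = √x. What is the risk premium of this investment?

E[u] = 0.2·√52900 + 0.2·√16900 + 0.6·√96100 = 0.2·230 + 0.2·130 + 0.6·310 = 258
CE = (258)² = 66564
Risk premium = EV − CE = 71620 − 66564 = 5056

$5,056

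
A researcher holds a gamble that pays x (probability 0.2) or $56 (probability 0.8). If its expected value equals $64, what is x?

x = $96

0.2·x + 0.8·56 = 64
0.2·x = 64 − 44.8 = 19.2
x = 19.2 / 0.2 = 96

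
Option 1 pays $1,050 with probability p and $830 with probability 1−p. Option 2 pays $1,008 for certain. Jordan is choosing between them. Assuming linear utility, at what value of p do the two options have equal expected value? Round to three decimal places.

p·1050 + (1−p)·830 = 1008
220p + 830 = 1008
p = (1008 − 830) / 220

p = 0.809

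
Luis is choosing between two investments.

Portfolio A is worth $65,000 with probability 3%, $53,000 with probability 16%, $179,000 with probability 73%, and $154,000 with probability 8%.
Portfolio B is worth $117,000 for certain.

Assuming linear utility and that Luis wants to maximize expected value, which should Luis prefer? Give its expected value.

Portfolio A ($153,420)

Portfolio A = 0.03 × 65000 + 0.16 × 53000 + 0.73 × 179000 + 0.08 × 154000 = 1950 + 8480 + 130670 + 12320 = 153420
Portfolio B: 117000 (certain)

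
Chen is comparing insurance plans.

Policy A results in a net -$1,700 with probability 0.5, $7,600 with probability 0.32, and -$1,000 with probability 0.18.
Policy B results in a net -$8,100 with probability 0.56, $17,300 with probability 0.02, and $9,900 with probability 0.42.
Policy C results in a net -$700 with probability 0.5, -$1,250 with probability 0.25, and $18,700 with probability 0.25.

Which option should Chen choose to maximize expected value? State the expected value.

Policy A = 0.5 × (-1700) + 0.32 × 7600 + 0.18 × (-1000) = -850 + 2432 − 180 = 1402
Policy B = 0.56 × (-8100) + 0.02 × 17300 + 0.42 × 9900 = -4536 + 346 + 4158 = -32
Policy C = 0.5 × (-700) + 0.25 × (-1250) + 0.25 × 18700 = -350 − 312.5 + 4675 = 4012.5

Policy C ($4,012.50)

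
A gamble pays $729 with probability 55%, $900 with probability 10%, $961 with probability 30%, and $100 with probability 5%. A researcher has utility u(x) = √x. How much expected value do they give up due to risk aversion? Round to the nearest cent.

$19.73

E[u] = 0.55·√729 + 0.1·√900 + 0.3·√961 + 0.05·√100 = 0.55·27 + 0.1·30 + 0.3·31 + 0.05·10 = 27.65
CE = (27.65)² = 764.5225
Risk premium = EV − CE = 784.25 − 764.5225 = 19.7275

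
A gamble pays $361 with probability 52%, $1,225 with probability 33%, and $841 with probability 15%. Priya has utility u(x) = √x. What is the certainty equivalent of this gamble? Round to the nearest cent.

$664.61

E[u] = 0.52·√361 + 0.33·√1225 + 0.15·√841 = 0.52·19 + 0.33·35 + 0.15·29 = 25.78
CE = (25.78)² = 664.6084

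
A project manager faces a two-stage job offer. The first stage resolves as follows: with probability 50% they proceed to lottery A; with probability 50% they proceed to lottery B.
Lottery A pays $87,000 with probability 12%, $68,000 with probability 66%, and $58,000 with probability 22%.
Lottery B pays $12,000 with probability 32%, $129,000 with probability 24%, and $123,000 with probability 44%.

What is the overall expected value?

$78,500

EV(A) = 0.12 × 87000 + 0.66 × 68000 + 0.22 × 58000 = 10440 + 44880 + 12760 = 68080
EV(B) = 0.32 × 12000 + 0.24 × 129000 + 0.44 × 123000 = 3840 + 30960 + 54120 = 88920
Overall = 0.5 × 68080 + 0.5 × 88920 = 34040 + 44460 = 78500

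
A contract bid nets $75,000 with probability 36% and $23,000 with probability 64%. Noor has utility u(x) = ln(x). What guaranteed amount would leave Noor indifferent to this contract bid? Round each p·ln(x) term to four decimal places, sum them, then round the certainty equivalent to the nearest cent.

E[u] = 0.36·ln(75000) + 0.64·ln(23000) = 4.0411 + 6.4277 = 10.4688
CE = e^10.4688 ≈ 35199.95

$35,199.95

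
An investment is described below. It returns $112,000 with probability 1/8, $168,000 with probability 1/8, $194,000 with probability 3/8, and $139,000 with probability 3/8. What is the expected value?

EV = 1/8 × 112000 + 1/8 × 168000 + 3/8 × 194000 + 3/8 × 139000 = 14000 + 21000 + 72750 + 52125 = 159875

$159,875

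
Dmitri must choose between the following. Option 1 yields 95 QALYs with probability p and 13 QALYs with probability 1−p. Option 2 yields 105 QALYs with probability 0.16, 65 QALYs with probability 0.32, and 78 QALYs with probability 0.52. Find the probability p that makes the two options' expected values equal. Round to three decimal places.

p = 0.795

EV(Option 2) = 0.16 × 105 + 0.32 × 65 + 0.52 × 78 = 16.8 + 20.8 + 40.56 = 78.16
p·95 + (1−p)·13 = 78.16
82p + 13 = 78.16
p = (78.16 − 13) / 82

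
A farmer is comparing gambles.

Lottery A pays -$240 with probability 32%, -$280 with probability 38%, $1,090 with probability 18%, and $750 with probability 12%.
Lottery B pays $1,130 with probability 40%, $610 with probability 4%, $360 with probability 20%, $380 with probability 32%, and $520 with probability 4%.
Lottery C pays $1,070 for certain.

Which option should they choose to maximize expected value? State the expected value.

Lottery A = 0.32 × (-240) + 0.38 × (-280) + 0.18 × 1090 + 0.12 × 750 = -76.8 − 106.4 + 196.2 + 90 = 103
Lottery B = 0.4 × 1130 + 0.04 × 610 + 0.2 × 360 + 0.32 × 380 + 0.04 × 520 = 452 + 24.4 + 72 + 121.6 + 20.8 = 690.8
Lottery C: 1070 (certain)

Lottery C ($1,070)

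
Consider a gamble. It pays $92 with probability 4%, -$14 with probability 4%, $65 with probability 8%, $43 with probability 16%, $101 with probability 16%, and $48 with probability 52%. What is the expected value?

EV = 0.04 × 92 + 0.04 × (-14) + 0.08 × 65 + 0.16 × 43 + 0.16 × 101 + 0.52 × 48 = 3.68 − 0.56 + 5.2 + 6.88 + 16.16 + 24.96 = 56.32

$56.32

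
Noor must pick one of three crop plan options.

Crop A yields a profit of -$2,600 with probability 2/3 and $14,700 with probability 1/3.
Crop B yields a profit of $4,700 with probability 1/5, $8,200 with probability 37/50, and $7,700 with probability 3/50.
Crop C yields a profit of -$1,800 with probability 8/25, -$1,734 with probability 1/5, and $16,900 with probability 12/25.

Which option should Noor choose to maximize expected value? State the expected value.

Crop A = 2/3 × (-2600) + 1/3 × 14700 = -1733.3333 + 4900 = 3166.6667
Crop B = 1/5 × 4700 + 37/50 × 8200 + 3/50 × 7700 = 940 + 6068 + 462 = 7470
Crop C = 8/25 × (-1800) + 1/5 × (-1734) + 12/25 × 16900 = -576 − 346.8 + 8112 = 7189.2

Crop B ($7,470)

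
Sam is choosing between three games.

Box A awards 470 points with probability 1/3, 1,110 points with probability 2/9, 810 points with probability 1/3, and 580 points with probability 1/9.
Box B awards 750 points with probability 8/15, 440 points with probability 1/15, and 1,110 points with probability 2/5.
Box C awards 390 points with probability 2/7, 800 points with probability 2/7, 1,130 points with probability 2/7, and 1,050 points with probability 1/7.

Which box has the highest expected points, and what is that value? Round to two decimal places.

Box A = 1/3 × 470 + 2/9 × 1110 + 1/3 × 810 + 1/9 × 580 = 156.6667 + 246.6667 + 270 + 64.4444 = 737.7778
Box B = 8/15 × 750 + 1/15 × 440 + 2/5 × 1110 = 400 + 29.3333 + 444 = 873.3333
Box C = 2/7 × 390 + 2/7 × 800 + 2/7 × 1130 + 1/7 × 1050 = 111.4286 + 228.5714 + 322.8571 + 150 = 812.8571

Box B (873.33 points)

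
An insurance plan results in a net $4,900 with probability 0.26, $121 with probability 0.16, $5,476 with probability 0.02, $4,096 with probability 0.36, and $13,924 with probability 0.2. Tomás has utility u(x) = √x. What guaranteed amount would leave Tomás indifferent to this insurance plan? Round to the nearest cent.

$4,634.89

E[u] = 0.26·√4900 + 0.16·√121 + 0.02·√5476 + 0.36·√4096 + 0.2·√13924 = 0.26·70 + 0.16·11 + 0.02·74 + 0.36·64 + 0.2·118 = 68.08
CE = (68.08)² = 4634.8864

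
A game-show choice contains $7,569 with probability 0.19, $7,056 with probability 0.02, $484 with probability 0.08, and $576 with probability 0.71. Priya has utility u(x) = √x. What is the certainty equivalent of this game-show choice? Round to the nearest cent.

$1,369.74

E[u] = 0.19·√7569 + 0.02·√7056 + 0.08·√484 + 0.71·√576 = 0.19·87 + 0.02·84 + 0.08·22 + 0.71·24 = 37.01
CE = (37.01)² = 1369.7401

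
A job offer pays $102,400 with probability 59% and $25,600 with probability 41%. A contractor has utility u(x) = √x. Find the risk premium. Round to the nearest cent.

$6,192.64

E[u] = 0.59·√102400 + 0.41·√25600 = 0.59·320 + 0.41·160 = 254.4
CE = (254.4)² = 64719.36
Risk premium = EV − CE = 70912 − 64719.36 = 6192.64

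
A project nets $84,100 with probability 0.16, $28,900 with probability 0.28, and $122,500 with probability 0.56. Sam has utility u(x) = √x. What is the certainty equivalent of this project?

$84,100

E[u] = 0.16·√84100 + 0.28·√28900 + 0.56·√122500 = 0.16·290 + 0.28·170 + 0.56·350 = 290
CE = (290)² = 84100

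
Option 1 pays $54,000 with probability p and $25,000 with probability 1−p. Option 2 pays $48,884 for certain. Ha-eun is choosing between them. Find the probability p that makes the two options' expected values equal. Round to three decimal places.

p = 0.824

p·54000 + (1−p)·25000 = 48884
29000p + 25000 = 48884
p = (48884 − 25000) / 29000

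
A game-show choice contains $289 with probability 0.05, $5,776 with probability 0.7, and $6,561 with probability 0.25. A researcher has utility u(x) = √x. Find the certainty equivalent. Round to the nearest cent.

$5,520.49

E[u] = 0.05·√289 + 0.7·√5776 + 0.25·√6561 = 0.05·17 + 0.7·76 + 0.25·81 = 74.3
CE = (74.3)² = 5520.49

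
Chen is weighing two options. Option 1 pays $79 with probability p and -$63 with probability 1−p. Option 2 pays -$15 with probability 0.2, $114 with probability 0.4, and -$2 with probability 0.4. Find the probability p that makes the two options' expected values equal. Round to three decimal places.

EV(Option 2) = 0.2 × (-15) + 0.4 × 114 + 0.4 × (-2) = -3 + 45.6 − 0.8 = 41.8
p·79 + (1−p)·(-63) = 41.8
142p − 63 = 41.8
p = (41.8 + 63) / 142

p = 0.738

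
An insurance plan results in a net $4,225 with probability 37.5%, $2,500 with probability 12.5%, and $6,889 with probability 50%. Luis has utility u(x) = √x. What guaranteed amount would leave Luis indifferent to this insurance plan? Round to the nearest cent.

$5,202.02

E[u] = 0.375·√4225 + 0.125·√2500 + 0.5·√6889 = 0.375·65 + 0.125·50 + 0.5·83 = 72.125
CE = (72.125)² = 5202.015625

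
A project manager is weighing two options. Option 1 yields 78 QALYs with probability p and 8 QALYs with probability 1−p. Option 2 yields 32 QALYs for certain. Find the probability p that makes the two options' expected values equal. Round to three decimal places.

p = 0.343

p·78 + (1−p)·8 = 32
70p + 8 = 32
p = (32 − 8) / 70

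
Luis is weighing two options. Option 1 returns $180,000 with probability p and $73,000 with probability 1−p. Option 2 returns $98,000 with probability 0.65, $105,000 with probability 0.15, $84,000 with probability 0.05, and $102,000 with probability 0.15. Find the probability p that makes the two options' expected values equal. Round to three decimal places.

EV(Option 2) = 0.65 × 98000 + 0.15 × 105000 + 0.05 × 84000 + 0.15 × 102000 = 63700 + 15750 + 4200 + 15300 = 98950
p·180000 + (1−p)·73000 = 98950
107000p + 73000 = 98950
p = (98950 − 73000) / 107000

p = 0.243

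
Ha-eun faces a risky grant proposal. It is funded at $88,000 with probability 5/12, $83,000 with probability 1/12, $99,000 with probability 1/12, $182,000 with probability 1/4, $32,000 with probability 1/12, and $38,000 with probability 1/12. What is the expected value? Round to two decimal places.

$103,166.67

EV = 5/12 × 88000 + 1/12 × 83000 + 1/12 × 99000 + 1/4 × 182000 + 1/12 × 32000 + 1/12 × 38000 = 36666.6667 + 6916.6667 + 8250 + 45500 + 2666.6667 + 3166.6667 = 103166.6667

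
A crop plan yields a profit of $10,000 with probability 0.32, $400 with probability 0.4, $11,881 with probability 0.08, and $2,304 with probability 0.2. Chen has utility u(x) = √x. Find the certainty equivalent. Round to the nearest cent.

$3,401.22

E[u] = 0.32·√10000 + 0.4·√400 + 0.08·√11881 + 0.2·√2304 = 0.32·100 + 0.4·20 + 0.08·109 + 0.2·48 = 58.32
CE = (58.32)² = 3401.2224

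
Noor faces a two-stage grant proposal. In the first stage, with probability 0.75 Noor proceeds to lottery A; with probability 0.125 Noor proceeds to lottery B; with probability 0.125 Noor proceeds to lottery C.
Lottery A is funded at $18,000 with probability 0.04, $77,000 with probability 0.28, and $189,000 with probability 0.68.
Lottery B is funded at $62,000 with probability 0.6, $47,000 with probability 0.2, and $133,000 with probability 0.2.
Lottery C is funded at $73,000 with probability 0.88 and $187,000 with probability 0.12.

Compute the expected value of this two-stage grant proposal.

EV(A) = 0.04 × 18000 + 0.28 × 77000 + 0.68 × 189000 = 720 + 21560 + 128520 = 150800
EV(B) = 0.6 × 62000 + 0.2 × 47000 + 0.2 × 133000 = 37200 + 9400 + 26600 = 73200
EV(C) = 0.88 × 73000 + 0.12 × 187000 = 64240 + 22440 = 86680
Overall = 0.75 × 150800 + 0.125 × 73200 + 0.125 × 86680 = 113100 + 9150 + 10835 = 133085

$133,085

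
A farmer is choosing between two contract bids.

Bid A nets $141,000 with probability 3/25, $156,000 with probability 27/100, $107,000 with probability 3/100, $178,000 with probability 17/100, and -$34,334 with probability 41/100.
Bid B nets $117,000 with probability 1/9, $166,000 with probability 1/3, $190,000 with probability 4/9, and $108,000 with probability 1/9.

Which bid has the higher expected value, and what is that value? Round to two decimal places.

Bid A = 3/25 × 141000 + 27/100 × 156000 + 3/100 × 107000 + 17/100 × 178000 + 41/100 × (-34334) = 16920 + 42120 + 3210 + 30260 − 14076.94 = 78433.06
Bid B = 1/9 × 117000 + 1/3 × 166000 + 4/9 × 190000 + 1/9 × 108000 = 13000 + 55333.3333 + 84444.4444 + 12000 = 164777.7778

Bid B ($164,777.78)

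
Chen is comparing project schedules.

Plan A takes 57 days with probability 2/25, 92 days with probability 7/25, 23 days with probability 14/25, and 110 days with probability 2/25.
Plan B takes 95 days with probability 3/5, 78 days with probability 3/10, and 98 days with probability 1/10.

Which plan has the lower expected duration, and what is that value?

Plan A (52 days)

Plan A = 2/25 × 57 + 7/25 × 92 + 14/25 × 23 + 2/25 × 110 = 4.56 + 25.76 + 12.88 + 8.8 = 52
Plan B = 3/5 × 95 + 3/10 × 78 + 1/10 × 98 = 57 + 23.4 + 9.8 = 90.2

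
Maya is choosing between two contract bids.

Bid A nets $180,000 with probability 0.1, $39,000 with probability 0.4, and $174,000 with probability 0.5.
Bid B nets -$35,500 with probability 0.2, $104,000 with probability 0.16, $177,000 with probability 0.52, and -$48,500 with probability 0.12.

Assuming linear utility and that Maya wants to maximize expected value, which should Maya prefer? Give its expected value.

Bid A = 0.1 × 180000 + 0.4 × 39000 + 0.5 × 174000 = 18000 + 15600 + 87000 = 120600
Bid B = 0.2 × (-35500) + 0.16 × 104000 + 0.52 × 177000 + 0.12 × (-48500) = -7100 + 16640 + 92040 − 5820 = 95760

Bid A ($120,600)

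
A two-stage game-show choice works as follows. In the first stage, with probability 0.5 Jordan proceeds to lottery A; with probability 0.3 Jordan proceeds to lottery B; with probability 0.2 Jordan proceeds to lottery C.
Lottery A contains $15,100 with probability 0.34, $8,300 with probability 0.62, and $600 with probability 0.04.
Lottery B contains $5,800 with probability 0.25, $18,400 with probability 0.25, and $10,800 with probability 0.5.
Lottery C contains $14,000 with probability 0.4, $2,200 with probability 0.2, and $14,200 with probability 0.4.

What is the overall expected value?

EV(A) = 0.34 × 15100 + 0.62 × 8300 + 0.04 × 600 = 5134 + 5146 + 24 = 10304
EV(B) = 0.25 × 5800 + 0.25 × 18400 + 0.5 × 10800 = 1450 + 4600 + 5400 = 11450
EV(C) = 0.4 × 14000 + 0.2 × 2200 + 0.4 × 14200 = 5600 + 440 + 5680 = 11720
Overall = 0.5 × 10304 + 0.3 × 11450 + 0.2 × 11720 = 5152 + 3435 + 2344 = 10931

$10,931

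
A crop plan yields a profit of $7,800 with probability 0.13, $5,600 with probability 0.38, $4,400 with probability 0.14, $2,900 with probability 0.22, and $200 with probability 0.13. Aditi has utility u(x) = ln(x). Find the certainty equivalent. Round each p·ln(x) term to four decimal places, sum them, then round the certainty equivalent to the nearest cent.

$3,170.99

E[u] = 0.13·ln(7800) + 0.38·ln(5600) + 0.14·ln(4400) + 0.22·ln(2900) + 0.13·ln(200) = 1.1650 + 3.2796 + 1.1745 + 1.7539 + 0.6888 = 8.0618
CE = e^8.0618 ≈ 3170.99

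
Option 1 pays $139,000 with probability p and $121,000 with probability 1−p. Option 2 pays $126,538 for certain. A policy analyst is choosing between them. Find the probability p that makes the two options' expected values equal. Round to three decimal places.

p = 0.308

p·139000 + (1−p)·121000 = 126538
18000p + 121000 = 126538
p = (126538 − 121000) / 18000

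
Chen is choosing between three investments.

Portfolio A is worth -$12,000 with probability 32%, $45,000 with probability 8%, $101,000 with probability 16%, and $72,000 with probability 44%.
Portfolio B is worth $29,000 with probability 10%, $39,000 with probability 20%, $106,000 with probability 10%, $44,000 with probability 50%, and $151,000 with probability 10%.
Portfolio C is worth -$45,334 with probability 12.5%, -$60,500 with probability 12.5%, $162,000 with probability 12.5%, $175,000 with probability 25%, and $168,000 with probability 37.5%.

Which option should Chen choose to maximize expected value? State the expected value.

Portfolio C ($113,770.75)

Portfolio A = 0.32 × (-12000) + 0.08 × 45000 + 0.16 × 101000 + 0.44 × 72000 = -3840 + 3600 + 16160 + 31680 = 47600
Portfolio B = 0.1 × 29000 + 0.2 × 39000 + 0.1 × 106000 + 0.5 × 44000 + 0.1 × 151000 = 2900 + 7800 + 10600 + 22000 + 15100 = 58400
Portfolio C = 0.125 × (-45334) + 0.125 × (-60500) + 0.125 × 162000 + 0.25 × 175000 + 0.375 × 168000 = -5666.75 − 7562.5 + 20250 + 43750 + 63000 = 113770.75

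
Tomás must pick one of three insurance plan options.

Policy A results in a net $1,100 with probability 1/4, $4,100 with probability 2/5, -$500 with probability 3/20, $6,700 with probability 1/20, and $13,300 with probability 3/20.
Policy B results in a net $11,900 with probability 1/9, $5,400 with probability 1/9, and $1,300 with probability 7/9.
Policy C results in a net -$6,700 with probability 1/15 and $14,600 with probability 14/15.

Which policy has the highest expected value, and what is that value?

Policy A = 1/4 × 1100 + 2/5 × 4100 + 3/20 × (-500) + 1/20 × 6700 + 3/20 × 13300 = 275 + 1640 − 75 + 335 + 1995 = 4170
Policy B = 1/9 × 11900 + 1/9 × 5400 + 7/9 × 1300 = 1322.2222 + 600 + 1011.1111 = 2933.3333
Policy C = 1/15 × (-6700) + 14/15 × 14600 = -446.6667 + 13626.6667 = 13180

Policy C ($13,180)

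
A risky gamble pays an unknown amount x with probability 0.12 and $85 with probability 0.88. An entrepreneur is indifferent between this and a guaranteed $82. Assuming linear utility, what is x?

x = $60

0.12·x + 0.88·85 = 82
0.12·x = 82 − 74.8 = 7.2
x = 7.2 / 0.12 = 60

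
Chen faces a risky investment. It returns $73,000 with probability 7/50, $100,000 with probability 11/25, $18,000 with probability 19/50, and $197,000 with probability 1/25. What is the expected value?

$68,940

EV = 7/50 × 73000 + 11/25 × 100000 + 19/50 × 18000 + 1/25 × 197000 = 10220 + 44000 + 6840 + 7880 = 68940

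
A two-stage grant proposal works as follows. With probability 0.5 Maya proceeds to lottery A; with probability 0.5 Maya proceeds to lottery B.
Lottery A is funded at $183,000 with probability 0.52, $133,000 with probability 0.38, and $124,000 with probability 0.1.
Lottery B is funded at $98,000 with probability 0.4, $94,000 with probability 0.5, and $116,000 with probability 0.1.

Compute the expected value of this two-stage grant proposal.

EV(A) = 0.52 × 183000 + 0.38 × 133000 + 0.1 × 124000 = 95160 + 50540 + 12400 = 158100
EV(B) = 0.4 × 98000 + 0.5 × 94000 + 0.1 × 116000 = 39200 + 47000 + 11600 = 97800
Overall = 0.5 × 158100 + 0.5 × 97800 = 79050 + 48900 = 127950

$127,950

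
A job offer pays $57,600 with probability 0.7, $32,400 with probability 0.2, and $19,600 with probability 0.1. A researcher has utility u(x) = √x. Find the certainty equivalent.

E[u] = 0.7·√57600 + 0.2·√32400 + 0.1·√19600 = 0.7·240 + 0.2·180 + 0.1·140 = 218
CE = (218)² = 47524

$47,524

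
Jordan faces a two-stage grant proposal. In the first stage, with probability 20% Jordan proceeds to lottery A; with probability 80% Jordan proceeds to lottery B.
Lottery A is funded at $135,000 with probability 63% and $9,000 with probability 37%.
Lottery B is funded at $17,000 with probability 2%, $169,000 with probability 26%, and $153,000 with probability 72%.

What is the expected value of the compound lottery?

EV(A) = 0.63 × 135000 + 0.37 × 9000 = 85050 + 3330 = 88380
EV(B) = 0.02 × 17000 + 0.26 × 169000 + 0.72 × 153000 = 340 + 43940 + 110160 = 154440
Overall = 0.2 × 88380 + 0.8 × 154440 = 17676 + 123552 = 141228

$141,228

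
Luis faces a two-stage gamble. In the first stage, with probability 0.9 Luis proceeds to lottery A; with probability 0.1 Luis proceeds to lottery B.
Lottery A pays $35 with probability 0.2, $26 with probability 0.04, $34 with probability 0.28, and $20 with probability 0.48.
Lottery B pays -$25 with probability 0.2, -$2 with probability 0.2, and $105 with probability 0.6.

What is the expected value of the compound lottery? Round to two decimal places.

EV(A) = 0.2 × 35 + 0.04 × 26 + 0.28 × 34 + 0.48 × 20 = 7 + 1.04 + 9.52 + 9.6 = 27.16
EV(B) = 0.2 × (-25) + 0.2 × (-2) + 0.6 × 105 = -5 − 0.4 + 63 = 57.6
Overall = 0.9 × 27.16 + 0.1 × 57.6 = 24.444 + 5.76 = 30.204

$30.20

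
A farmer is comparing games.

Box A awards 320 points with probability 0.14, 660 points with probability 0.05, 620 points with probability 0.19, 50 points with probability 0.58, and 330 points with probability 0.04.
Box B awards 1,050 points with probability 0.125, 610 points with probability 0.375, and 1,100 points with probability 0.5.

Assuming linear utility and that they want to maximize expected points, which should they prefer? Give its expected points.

Box A = 0.14 × 320 + 0.05 × 660 + 0.19 × 620 + 0.58 × 50 + 0.04 × 330 = 44.8 + 33 + 117.8 + 29 + 13.2 = 237.8
Box B = 0.125 × 1050 + 0.375 × 610 + 0.5 × 1100 = 131.25 + 228.75 + 550 = 910

Box B (910 points)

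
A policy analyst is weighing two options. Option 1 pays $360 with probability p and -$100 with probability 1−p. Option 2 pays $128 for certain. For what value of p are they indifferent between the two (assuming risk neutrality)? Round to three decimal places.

p = 0.496

p·360 + (1−p)·(-100) = 128
460p − 100 = 128
p = (128 + 100) / 460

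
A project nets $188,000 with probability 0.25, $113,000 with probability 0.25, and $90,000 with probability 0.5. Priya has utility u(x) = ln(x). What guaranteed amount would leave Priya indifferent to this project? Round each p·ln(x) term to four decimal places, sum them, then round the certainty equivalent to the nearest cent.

$114,530.91

E[u] = 0.25·ln(188000) + 0.25·ln(113000) + 0.5·ln(90000) = 3.0360 + 2.9088 + 5.7038 = 11.6486
CE = e^11.6486 ≈ 114530.91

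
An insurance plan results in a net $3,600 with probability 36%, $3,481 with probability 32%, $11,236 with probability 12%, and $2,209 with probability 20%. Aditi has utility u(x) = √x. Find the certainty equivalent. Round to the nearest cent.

E[u] = 0.36·√3600 + 0.32·√3481 + 0.12·√11236 + 0.2·√2209 = 0.36·60 + 0.32·59 + 0.12·106 + 0.2·47 = 62.6
CE = (62.6)² = 3918.76

$3,918.76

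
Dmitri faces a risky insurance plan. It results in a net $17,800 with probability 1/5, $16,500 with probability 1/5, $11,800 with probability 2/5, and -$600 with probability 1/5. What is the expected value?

$11,460

EV = 1/5 × 17800 + 1/5 × 16500 + 2/5 × 11800 + 1/5 × (-600) = 3560 + 3300 + 4720 − 120 = 11460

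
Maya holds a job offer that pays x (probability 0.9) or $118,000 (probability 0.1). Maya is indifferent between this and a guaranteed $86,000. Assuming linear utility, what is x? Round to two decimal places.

0.9·x + 0.1·118000 = 86000
0.9·x = 86000 − 11800 = 74200
x = 74200 / 0.9 = 82444.4444

x = $82,444.44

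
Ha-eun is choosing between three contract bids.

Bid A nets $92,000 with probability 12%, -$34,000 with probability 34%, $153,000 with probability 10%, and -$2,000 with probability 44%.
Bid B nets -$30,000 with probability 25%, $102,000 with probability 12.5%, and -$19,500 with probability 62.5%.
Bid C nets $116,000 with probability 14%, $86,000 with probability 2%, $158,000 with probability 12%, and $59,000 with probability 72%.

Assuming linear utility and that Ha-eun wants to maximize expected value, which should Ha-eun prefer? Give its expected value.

Bid C ($79,400)

Bid A = 0.12 × 92000 + 0.34 × (-34000) + 0.1 × 153000 + 0.44 × (-2000) = 11040 − 11560 + 15300 − 880 = 13900
Bid B = 0.25 × (-30000) + 0.125 × 102000 + 0.625 × (-19500) = -7500 + 12750 − 12187.5 = -6937.5
Bid C = 0.14 × 116000 + 0.02 × 86000 + 0.12 × 158000 + 0.72 × 59000 = 16240 + 1720 + 18960 + 42480 = 79400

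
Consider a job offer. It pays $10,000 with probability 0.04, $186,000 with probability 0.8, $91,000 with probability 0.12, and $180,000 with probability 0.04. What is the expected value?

$167,320

EV = 0.04 × 10000 + 0.8 × 186000 + 0.12 × 91000 + 0.04 × 180000 = 400 + 148800 + 10920 + 7200 = 167320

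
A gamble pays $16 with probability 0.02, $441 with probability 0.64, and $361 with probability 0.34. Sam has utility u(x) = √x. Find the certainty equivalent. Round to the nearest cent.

$399.20

E[u] = 0.02·√16 + 0.64·√441 + 0.34·√361 = 0.02·4 + 0.64·21 + 0.34·19 = 19.98
CE = (19.98)² = 399.2004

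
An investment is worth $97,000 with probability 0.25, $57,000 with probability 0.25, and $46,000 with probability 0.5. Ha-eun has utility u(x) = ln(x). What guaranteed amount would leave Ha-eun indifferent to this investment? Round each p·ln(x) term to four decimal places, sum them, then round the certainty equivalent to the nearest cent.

$58,483.50

E[u] = 0.25·ln(97000) + 0.25·ln(57000) + 0.5·ln(46000) = 2.8706 + 2.7377 + 5.3682 = 10.9765
CE = e^10.9765 ≈ 58483.50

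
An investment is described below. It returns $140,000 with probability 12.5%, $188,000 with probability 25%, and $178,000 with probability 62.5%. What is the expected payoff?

$175,750

EV = 0.125 × 140000 + 0.25 × 188000 + 0.625 × 178000 = 17500 + 47000 + 111250 = 175750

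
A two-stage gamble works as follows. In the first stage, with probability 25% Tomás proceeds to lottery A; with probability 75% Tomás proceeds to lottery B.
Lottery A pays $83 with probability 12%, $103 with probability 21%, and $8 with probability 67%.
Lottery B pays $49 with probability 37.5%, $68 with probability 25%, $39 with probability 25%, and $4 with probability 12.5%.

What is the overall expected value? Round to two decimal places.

EV(A) = 0.12 × 83 + 0.21 × 103 + 0.67 × 8 = 9.96 + 21.63 + 5.36 = 36.95
EV(B) = 0.375 × 49 + 0.25 × 68 + 0.25 × 39 + 0.125 × 4 = 18.375 + 17 + 9.75 + 0.5 = 45.625
Overall = 0.25 × 36.95 + 0.75 × 45.625 = 9.2375 + 34.21875 = 43.45625

$43.46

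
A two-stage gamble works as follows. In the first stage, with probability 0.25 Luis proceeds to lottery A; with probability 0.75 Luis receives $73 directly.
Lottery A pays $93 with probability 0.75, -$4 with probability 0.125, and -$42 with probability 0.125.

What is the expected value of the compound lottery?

EV(A) = 0.75 × 93 + 0.125 × (-4) + 0.125 × (-42) = 69.75 − 0.5 − 5.25 = 64
Branch B: 73 (certain)
Overall = 0.25 × 64 + 0.75 × 73 = 16 + 54.75 = 70.75

$70.75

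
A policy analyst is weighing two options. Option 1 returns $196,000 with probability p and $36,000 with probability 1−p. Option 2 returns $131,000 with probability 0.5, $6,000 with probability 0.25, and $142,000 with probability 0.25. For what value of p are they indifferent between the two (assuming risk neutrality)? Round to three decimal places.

p = 0.416

EV(Option 2) = 0.5 × 131000 + 0.25 × 6000 + 0.25 × 142000 = 65500 + 1500 + 35500 = 102500
p·196000 + (1−p)·36000 = 102500
160000p + 36000 = 102500
p = (102500 − 36000) / 160000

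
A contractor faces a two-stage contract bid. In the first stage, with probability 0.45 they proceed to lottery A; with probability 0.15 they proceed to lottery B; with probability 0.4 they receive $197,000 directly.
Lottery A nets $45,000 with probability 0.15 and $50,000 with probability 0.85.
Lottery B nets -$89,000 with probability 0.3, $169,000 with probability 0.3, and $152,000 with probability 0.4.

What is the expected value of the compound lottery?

$113,682.50

EV(A) = 0.15 × 45000 + 0.85 × 50000 = 6750 + 42500 = 49250
EV(B) = 0.3 × (-89000) + 0.3 × 169000 + 0.4 × 152000 = -26700 + 50700 + 60800 = 84800
Branch C: 197000 (certain)
Overall = 0.45 × 49250 + 0.15 × 84800 + 0.4 × 197000 = 22162.5 + 12720 + 78800 = 113682.5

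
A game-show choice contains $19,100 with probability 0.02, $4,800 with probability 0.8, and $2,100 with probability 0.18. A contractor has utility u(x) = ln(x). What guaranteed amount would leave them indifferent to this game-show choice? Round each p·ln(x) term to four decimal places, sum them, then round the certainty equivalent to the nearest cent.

$4,251.81

E[u] = 0.02·ln(19100) + 0.8·ln(4800) + 0.18·ln(2100) = 0.1971 + 6.7811 + 1.3769 = 8.3551
CE = e^8.3551 ≈ 4251.81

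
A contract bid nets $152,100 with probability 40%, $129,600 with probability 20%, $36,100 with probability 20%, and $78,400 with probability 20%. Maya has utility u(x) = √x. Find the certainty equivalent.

E[u] = 0.4·√152100 + 0.2·√129600 + 0.2·√36100 + 0.2·√78400 = 0.4·390 + 0.2·360 + 0.2·190 + 0.2·280 = 322
CE = (322)² = 103684

$103,684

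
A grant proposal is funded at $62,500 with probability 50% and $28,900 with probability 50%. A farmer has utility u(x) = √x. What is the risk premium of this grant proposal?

E[u] = 0.5·√62500 + 0.5·√28900 = 0.5·250 + 0.5·170 = 210
CE = (210)² = 44100
Risk premium = EV − CE = 45700 − 44100 = 1600

$1,600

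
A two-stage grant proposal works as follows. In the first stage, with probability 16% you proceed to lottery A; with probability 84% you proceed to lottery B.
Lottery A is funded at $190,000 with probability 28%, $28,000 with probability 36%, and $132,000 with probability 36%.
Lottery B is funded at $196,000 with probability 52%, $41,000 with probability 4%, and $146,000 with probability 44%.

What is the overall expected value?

$158,680

EV(A) = 0.28 × 190000 + 0.36 × 28000 + 0.36 × 132000 = 53200 + 10080 + 47520 = 110800
EV(B) = 0.52 × 196000 + 0.04 × 41000 + 0.44 × 146000 = 101920 + 1640 + 64240 = 167800
Overall = 0.16 × 110800 + 0.84 × 167800 = 17728 + 140952 = 158680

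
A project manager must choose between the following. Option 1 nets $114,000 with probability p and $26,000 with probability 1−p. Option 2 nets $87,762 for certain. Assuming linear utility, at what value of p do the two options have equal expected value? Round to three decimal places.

p·114000 + (1−p)·26000 = 87762
88000p + 26000 = 87762
p = (87762 − 26000) / 88000

p = 0.702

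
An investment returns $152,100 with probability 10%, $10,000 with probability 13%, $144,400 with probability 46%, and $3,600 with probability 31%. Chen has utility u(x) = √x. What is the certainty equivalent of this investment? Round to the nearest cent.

$60,221.16

E[u] = 0.1·√152100 + 0.13·√10000 + 0.46·√144400 + 0.31·√3600 = 0.1·390 + 0.13·100 + 0.46·380 + 0.31·60 = 245.4
CE = (245.4)² = 60221.16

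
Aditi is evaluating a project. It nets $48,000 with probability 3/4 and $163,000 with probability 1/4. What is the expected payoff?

EV = 3/4 × 48000 + 1/4 × 163000 = 36000 + 40750 = 76750

$76,750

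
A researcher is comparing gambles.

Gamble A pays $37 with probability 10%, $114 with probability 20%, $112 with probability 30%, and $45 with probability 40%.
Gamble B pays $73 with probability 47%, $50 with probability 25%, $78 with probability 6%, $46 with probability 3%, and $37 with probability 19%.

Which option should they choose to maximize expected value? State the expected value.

Gamble A = 0.1 × 37 + 0.2 × 114 + 0.3 × 112 + 0.4 × 45 = 3.7 + 22.8 + 33.6 + 18 = 78.1
Gamble B = 0.47 × 73 + 0.25 × 50 + 0.06 × 78 + 0.03 × 46 + 0.19 × 37 = 34.31 + 12.5 + 4.68 + 1.38 + 7.03 = 59.9

Gamble A ($78.10)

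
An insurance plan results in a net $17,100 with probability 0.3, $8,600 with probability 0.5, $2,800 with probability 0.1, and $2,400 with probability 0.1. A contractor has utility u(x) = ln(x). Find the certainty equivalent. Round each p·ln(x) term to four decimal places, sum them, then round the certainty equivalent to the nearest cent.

E[u] = 0.3·ln(17100) + 0.5·ln(8600) + 0.1·ln(2800) + 0.1·ln(2400) = 2.9241 + 4.5298 + 0.7937 + 0.7783 = 9.0259
CE = e^9.0259 ≈ 8315.70

$8,315.70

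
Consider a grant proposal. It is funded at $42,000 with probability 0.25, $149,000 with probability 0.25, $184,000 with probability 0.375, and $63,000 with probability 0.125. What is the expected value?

EV = 0.25 × 42000 + 0.25 × 149000 + 0.375 × 184000 + 0.125 × 63000 = 10500 + 37250 + 69000 + 7875 = 124625

$124,625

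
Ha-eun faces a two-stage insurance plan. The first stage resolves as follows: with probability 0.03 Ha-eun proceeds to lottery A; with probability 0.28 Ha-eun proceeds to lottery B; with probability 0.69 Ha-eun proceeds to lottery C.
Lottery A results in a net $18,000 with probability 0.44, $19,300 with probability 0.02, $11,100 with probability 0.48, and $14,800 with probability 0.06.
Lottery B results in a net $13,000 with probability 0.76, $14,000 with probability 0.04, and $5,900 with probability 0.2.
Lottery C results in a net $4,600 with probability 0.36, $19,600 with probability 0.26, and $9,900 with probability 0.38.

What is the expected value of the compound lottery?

$10,943.92

EV(A) = 0.44 × 18000 + 0.02 × 19300 + 0.48 × 11100 + 0.06 × 14800 = 7920 + 386 + 5328 + 888 = 14522
EV(B) = 0.76 × 13000 + 0.04 × 14000 + 0.2 × 5900 = 9880 + 560 + 1180 = 11620
EV(C) = 0.36 × 4600 + 0.26 × 19600 + 0.38 × 9900 = 1656 + 5096 + 3762 = 10514
Overall = 0.03 × 14522 + 0.28 × 11620 + 0.69 × 10514 = 435.66 + 3253.6 + 7254.66 = 10943.92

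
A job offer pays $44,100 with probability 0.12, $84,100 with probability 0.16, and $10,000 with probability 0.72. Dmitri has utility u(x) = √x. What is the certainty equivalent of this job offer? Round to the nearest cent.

$20,620.96

E[u] = 0.12·√44100 + 0.16·√84100 + 0.72·√10000 = 0.12·210 + 0.16·290 + 0.72·100 = 143.6
CE = (143.6)² = 20620.96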